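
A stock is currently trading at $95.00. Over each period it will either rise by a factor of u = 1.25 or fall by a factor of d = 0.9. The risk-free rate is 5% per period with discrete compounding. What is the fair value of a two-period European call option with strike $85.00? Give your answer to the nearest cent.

$20.29

Risk-neutral probability p = (1 + 0.05 − 0.9)/(1.25 − 0.9) = 0.1500/0.3500 = 0.4286
Terminal stock prices: S_uu = 148.4, S_ud = 106.9, S_dd = 76.95
Terminal payoffs (S − K): max(63.44, 0) = 63.44, max(21.88, 0) = 21.88, max(-8.05, 0) = 0
Node u (S = 118.8): V_u = 1/1.05·[0.4286·63.4375 + 0.5714·21.8750] = 37.7976
Node d (S = 85.5): V_d = 1/1.05·[0.4286·21.8750 + 0.5714·0.0000] = 8.9286
Node 0 (S = 95): V_0 = 1/1.05·[0.4286·37.7976 + 0.5714·8.9286] = 20.2867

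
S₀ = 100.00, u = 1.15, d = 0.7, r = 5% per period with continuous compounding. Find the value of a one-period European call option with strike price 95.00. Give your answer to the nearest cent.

14.85

Risk-neutral probability p = (e^0.05 − 0.7)/(1.15 − 0.7) = 0.3513/0.4500 = 0.7806
Terminal stock prices: S_u = 115, S_d = 70
Terminal payoffs (S − K): max(20, 0) = 20, max(-25, 0) = 0
Node 0 (S = 100): V_0 = e^(−0.05)·[0.7806·20.0000 + 0.2194·0.0000] = 14.8506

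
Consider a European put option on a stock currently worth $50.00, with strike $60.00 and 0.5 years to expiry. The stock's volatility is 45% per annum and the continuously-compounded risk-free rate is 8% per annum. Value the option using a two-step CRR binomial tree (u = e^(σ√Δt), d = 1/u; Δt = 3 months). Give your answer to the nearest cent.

CRR parameters: u = e^(σ√Δt) = e^(0.45·√0.25) = 1.2523, d = 1/u = 0.7985
Per-period rate: rΔt = 0.08·0.25 = 0.02, so R = e^0.02 = 1.0202
Risk-neutral probability p = (e^0.02 − 0.7985)/(1.2523 − 0.7985) = 0.2217/0.4538 = 0.4885
Terminal stock prices: S_uu = 78.42, S_ud = 50, S_dd = 31.88
Terminal payoffs (K − S): max(-18.42, 0) = 0, max(10, 0) = 10, max(28.12, 0) = 28.12
Node u (S = 62.62): V_u = e^(−0.02)·[0.4885·0.0000 + 0.5115·10.0000] = 5.0137
Node d (S = 39.93): V_d = e^(−0.02)·[0.4885·10.0000 + 0.5115·28.1186] = 18.8861
Node 0 (S = 50): V_0 = e^(−0.02)·[0.4885·5.0137 + 0.5115·18.8861] = 11.8696

$11.87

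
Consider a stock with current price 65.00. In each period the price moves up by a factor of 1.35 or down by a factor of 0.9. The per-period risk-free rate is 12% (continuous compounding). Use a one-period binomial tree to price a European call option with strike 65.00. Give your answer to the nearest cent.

10.20

Risk-neutral probability p = (e^0.12 − 0.9)/(1.35 − 0.9) = 0.2275/0.4500 = 0.5055
Terminal stock prices: S_u = 87.75, S_d = 58.5
Terminal payoffs (S − K): max(22.75, 0) = 22.75, max(-6.5, 0) = 0
Node 0 (S = 65): V_0 = e^(−0.12)·[0.5055·22.7500 + 0.4945·0.0000] = 10.2007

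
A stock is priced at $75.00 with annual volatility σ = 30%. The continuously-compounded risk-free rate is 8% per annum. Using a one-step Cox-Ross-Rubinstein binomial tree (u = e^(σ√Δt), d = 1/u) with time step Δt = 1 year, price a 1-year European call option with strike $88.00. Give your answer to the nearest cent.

$6.87

CRR parameters: u = e^(σ√Δt) = e^(0.3·√1) = 1.3499, d = 1/u = 0.7408
Per-period rate: rΔt = 0.08·1 = 0.08, so R = e^0.08 = 1.0833
Risk-neutral probability p = (e^0.08 − 0.7408)/(1.3499 − 0.7408) = 0.3425/0.6090 = 0.5623
Terminal stock prices: S_u = 101.2, S_d = 55.56
Terminal payoffs (S − K): max(13.24, 0) = 13.24, max(-32.44, 0) = 0
Node 0 (S = 75): V_0 = e^(−0.08)·[0.5623·13.2394 + 0.4377·0.0000] = 6.8723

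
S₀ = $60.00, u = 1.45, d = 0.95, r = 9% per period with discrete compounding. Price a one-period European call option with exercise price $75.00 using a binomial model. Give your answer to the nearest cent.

$3.08

Risk-neutral probability p = (1 + 0.09 − 0.95)/(1.45 − 0.95) = 0.1400/0.5000 = 0.2800
Terminal stock prices: S_u = 87, S_d = 57
Terminal payoffs (S − K): max(12, 0) = 12, max(-18, 0) = 0
Node 0 (S = 60): V_0 = 1/1.09·[0.2800·12.0000 + 0.7200·0.0000] = 3.0826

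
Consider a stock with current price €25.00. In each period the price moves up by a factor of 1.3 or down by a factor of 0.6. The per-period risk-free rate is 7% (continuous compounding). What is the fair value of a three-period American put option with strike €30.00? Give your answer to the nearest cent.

Risk-neutral probability p = (e^0.07 − 0.6)/(1.3 − 0.6) = 0.4725/0.7000 = 0.6750
Terminal stock prices: S_uuu = 54.93, S_uud = 25.35, S_udd = 11.7, S_ddd = 5.4
Terminal payoffs (K − S): max(-24.93, 0) = 0, max(4.65, 0) = 4.65, max(18.3, 0) = 18.3, max(24.6, 0) = 24.6
Node uu (S = 42.25): continuation = e^(−0.07)·[0.6750·0.0000 + 0.3250·4.6500] = 1.4090; exercise value = 0.0000 ≤ continuation, so V_uu = 1.4090
Node ud (S = 19.5): continuation = e^(−0.07)·[0.6750·4.6500 + 0.3250·18.3000] = 8.4718; exercise value = 10.5000 > continuation, so V_ud = 10.5000 (exercise)
Node dd (S = 9): continuation = e^(−0.07)·[0.6750·18.3000 + 0.3250·24.6000] = 18.9718; exercise value = 21.0000 > continuation, so V_dd = 21.0000 (exercise)
Node u (S = 32.5): continuation = e^(−0.07)·[0.6750·1.4090 + 0.3250·10.5000] = 4.0685; exercise value = 0.0000 ≤ continuation, so V_u = 4.0685
Node d (S = 15): continuation = e^(−0.07)·[0.6750·10.5000 + 0.3250·21.0000] = 12.9718; exercise value = 15.0000 > continuation, so V_d = 15.0000 (exercise)
Node 0 (S = 25): continuation = e^(−0.07)·[0.6750·4.0685 + 0.3250·15.0000] = 7.1059; exercise value = 5.0000 ≤ continuation, so V_0 = 7.1059

€7.11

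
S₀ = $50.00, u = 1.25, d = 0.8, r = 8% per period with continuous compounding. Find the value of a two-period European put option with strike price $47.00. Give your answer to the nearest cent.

$1.75

Risk-neutral probability p = (e^0.08 − 0.8)/(1.25 − 0.8) = 0.2833/0.4500 = 0.6295
Terminal stock prices: S_uu = 78.12, S_ud = 50, S_dd = 32
Terminal payoffs (K − S): max(-31.12, 0) = 0, max(-3, 0) = 0, max(15, 0) = 15
Node u (S = 62.5): V_u = e^(−0.08)·[0.6295·0.0000 + 0.3705·0.0000] = 0.0000
Node d (S = 40): V_d = e^(−0.08)·[0.6295·0.0000 + 0.3705·15.0000] = 5.1298
Node 0 (S = 50): V_0 = e^(−0.08)·[0.6295·0.0000 + 0.3705·5.1298] = 1.7544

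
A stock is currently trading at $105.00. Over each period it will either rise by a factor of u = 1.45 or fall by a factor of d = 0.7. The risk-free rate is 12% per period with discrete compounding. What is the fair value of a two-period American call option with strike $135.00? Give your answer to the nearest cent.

Risk-neutral probability p = (1 + 0.12 − 0.7)/(1.45 − 0.7) = 0.4200/0.7500 = 0.5600
Terminal stock prices: S_uu = 220.8, S_ud = 106.6, S_dd = 51.45
Terminal payoffs (S − K): max(85.76, 0) = 85.76, max(-28.43, 0) = 0, max(-83.55, 0) = 0
Node u (S = 152.2): continuation = 1/1.12·[0.5600·85.7625 + 0.4400·0.0000] = 42.8813; exercise value = 17.2500 ≤ continuation, so V_u = 42.8813
Node d (S = 73.5): continuation = 1/1.12·[0.5600·0.0000 + 0.4400·0.0000] = 0.0000; exercise value = 0.0000 ≤ continuation, so V_d = 0.0000
Node 0 (S = 105): continuation = 1/1.12·[0.5600·42.8813 + 0.4400·0.0000] = 21.4406; exercise value = 0.0000 ≤ continuation, so V_0 = 21.4406

$21.44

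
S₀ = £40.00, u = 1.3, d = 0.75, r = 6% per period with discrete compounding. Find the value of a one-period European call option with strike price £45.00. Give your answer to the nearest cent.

Risk-neutral probability p = (1 + 0.06 − 0.75)/(1.3 − 0.75) = 0.3100/0.5500 = 0.5636
Terminal stock prices: S_u = 52, S_d = 30
Terminal payoffs (S − K): max(7, 0) = 7, max(-15, 0) = 0
Node 0 (S = 40): V_0 = 1/1.06·[0.5636·7.0000 + 0.4364·0.0000] = 3.7221

£3.72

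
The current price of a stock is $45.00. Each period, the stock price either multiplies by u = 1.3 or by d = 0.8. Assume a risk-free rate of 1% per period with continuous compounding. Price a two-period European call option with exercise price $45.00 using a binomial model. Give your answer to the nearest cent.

Risk-neutral probability p = (e^0.01 − 0.8)/(1.3 − 0.8) = 0.2101/0.5000 = 0.4201
Terminal stock prices: S_uu = 76.05, S_ud = 46.8, S_dd = 28.8
Terminal payoffs (S − K): max(31.05, 0) = 31.05, max(1.8, 0) = 1.8, max(-16.2, 0) = 0
Node u (S = 58.5): V_u = e^(−0.01)·[0.4201·31.0500 + 0.5799·1.8000] = 13.9478
Node d (S = 36): V_d = e^(−0.01)·[0.4201·1.8000 + 0.5799·0.0000] = 0.7487
Node 0 (S = 45): V_0 = e^(−0.01)·[0.4201·13.9478 + 0.5799·0.7487] = 6.2310

$6.23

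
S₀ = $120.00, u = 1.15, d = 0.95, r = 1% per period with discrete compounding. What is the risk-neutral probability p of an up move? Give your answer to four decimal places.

Risk-neutral probability p = (1 + 0.01 − 0.95)/(1.15 − 0.95) = 0.0600/0.2000 = 0.3000

p = 0.3000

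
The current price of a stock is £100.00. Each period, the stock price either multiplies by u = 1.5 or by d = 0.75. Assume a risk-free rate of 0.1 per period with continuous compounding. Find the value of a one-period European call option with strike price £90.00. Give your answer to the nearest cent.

Risk-neutral probability p = (e^0.1 − 0.75)/(1.5 − 0.75) = 0.3552/0.7500 = 0.4736
Terminal stock prices: S_u = 150, S_d = 75
Terminal payoffs (S − K): max(60, 0) = 60, max(-15, 0) = 0
Node 0 (S = 100): V_0 = e^(−0.1)·[0.4736·60.0000 + 0.5264·0.0000] = 25.7098

£25.71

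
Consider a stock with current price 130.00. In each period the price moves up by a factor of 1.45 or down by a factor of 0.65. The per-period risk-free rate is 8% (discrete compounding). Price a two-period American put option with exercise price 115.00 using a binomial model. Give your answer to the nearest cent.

Risk-neutral probability p = (1 + 0.08 − 0.65)/(1.45 − 0.65) = 0.4300/0.8000 = 0.5375
Terminal stock prices: S_uu = 273.3, S_ud = 122.5, S_dd = 54.93
Terminal payoffs (K − S): max(-158.3, 0) = 0, max(-7.525, 0) = 0, max(60.07, 0) = 60.07
Node u (S = 188.5): continuation = 1/1.08·[0.5375·0.0000 + 0.4625·0.0000] = 0.0000; exercise value = 0.0000 ≤ continuation, so V_u = 0.0000
Node d (S = 84.5): continuation = 1/1.08·[0.5375·0.0000 + 0.4625·60.0750] = 25.7266; exercise value = 30.5000 > continuation, so V_d = 30.5000 (exercise)
Node 0 (S = 130): continuation = 1/1.08·[0.5375·0.0000 + 0.4625·30.5000] = 13.0613; exercise value = 0.0000 ≤ continuation, so V_0 = 13.0613

13.06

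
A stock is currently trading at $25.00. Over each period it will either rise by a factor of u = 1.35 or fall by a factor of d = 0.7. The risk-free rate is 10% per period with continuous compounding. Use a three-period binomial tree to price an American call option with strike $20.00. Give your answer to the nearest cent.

$11.32

Risk-neutral probability p = (e^0.1 − 0.7)/(1.35 − 0.7) = 0.4052/0.6500 = 0.6233
Terminal stock prices: S_uuu = 61.51, S_uud = 31.89, S_udd = 16.54, S_ddd = 8.575
Terminal payoffs (S − K): max(41.51, 0) = 41.51, max(11.89, 0) = 11.89, max(-3.463, 0) = 0, max(-11.43, 0) = 0
Node uu (S = 45.56): continuation = e^(−0.1)·[0.6233·41.5094 + 0.3767·11.8938] = 27.4658; exercise value = 25.5625 ≤ continuation, so V_uu = 27.4658
Node ud (S = 23.62): continuation = e^(−0.1)·[0.6233·11.8938 + 0.3767·0.0000] = 6.7083; exercise value = 3.6250 ≤ continuation, so V_ud = 6.7083
Node dd (S = 12.25): continuation = e^(−0.1)·[0.6233·0.0000 + 0.3767·0.0000] = 0.0000; exercise value = 0.0000 ≤ continuation, so V_dd = 0.0000
Node u (S = 33.75): continuation = e^(−0.1)·[0.6233·27.4658 + 0.3767·6.7083] = 17.7776; exercise value = 13.7500 ≤ continuation, so V_u = 17.7776
Node d (S = 17.5): continuation = e^(−0.1)·[0.6233·6.7083 + 0.3767·0.0000] = 3.7836; exercise value = 0.0000 ≤ continuation, so V_d = 3.7836
Node 0 (S = 25): continuation = e^(−0.1)·[0.6233·17.7776 + 0.3767·3.7836] = 11.3165; exercise value = 5.0000 ≤ continuation, so V_0 = 11.3165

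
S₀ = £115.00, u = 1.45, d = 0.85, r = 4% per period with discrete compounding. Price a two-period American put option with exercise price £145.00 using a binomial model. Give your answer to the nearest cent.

Risk-neutral probability p = (1 + 0.04 − 0.85)/(1.45 − 0.85) = 0.1900/0.6000 = 0.3167
Terminal stock prices: S_uu = 241.8, S_ud = 141.7, S_dd = 83.09
Terminal payoffs (K − S): max(-96.79, 0) = 0, max(3.263, 0) = 3.263, max(61.91, 0) = 61.91
Node u (S = 166.8): continuation = 1/1.04·[0.3167·0.0000 + 0.6833·3.2625] = 2.1436; exercise value = 0.0000 ≤ continuation, so V_u = 2.1436
Node d (S = 97.75): continuation = 1/1.04·[0.3167·3.2625 + 0.6833·61.9125] = 41.6731; exercise value = 47.2500 > continuation, so V_d = 47.2500 (exercise)
Node 0 (S = 115): continuation = 1/1.04·[0.3167·2.1436 + 0.6833·47.2500] = 31.6984; exercise value = 30.0000 ≤ continuation, so V_0 = 31.6984

£31.70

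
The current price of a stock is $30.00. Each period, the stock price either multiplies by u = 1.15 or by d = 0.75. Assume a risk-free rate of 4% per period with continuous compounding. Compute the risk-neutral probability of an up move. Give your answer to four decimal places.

Risk-neutral probability p = (e^0.04 − 0.75)/(1.15 − 0.75) = 0.2908/0.4000 = 0.7270

p = 0.7270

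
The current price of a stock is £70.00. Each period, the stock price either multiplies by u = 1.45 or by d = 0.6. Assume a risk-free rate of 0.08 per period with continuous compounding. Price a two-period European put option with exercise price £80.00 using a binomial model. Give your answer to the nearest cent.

Risk-neutral probability p = (e^0.08 − 0.6)/(1.45 − 0.6) = 0.4833/0.8500 = 0.5686
Terminal stock prices: S_uu = 147.2, S_ud = 60.9, S_dd = 25.2
Terminal payoffs (K − S): max(-67.18, 0) = 0, max(19.1, 0) = 19.1, max(54.8, 0) = 54.8
Node u (S = 101.5): V_u = e^(−0.08)·[0.5686·0.0000 + 0.4314·19.1000] = 7.6067
Node d (S = 42): V_d = e^(−0.08)·[0.5686·19.1000 + 0.4314·54.8000] = 31.8493
Node 0 (S = 70): V_0 = e^(−0.08)·[0.5686·7.6067 + 0.4314·31.8493] = 16.6767

£16.68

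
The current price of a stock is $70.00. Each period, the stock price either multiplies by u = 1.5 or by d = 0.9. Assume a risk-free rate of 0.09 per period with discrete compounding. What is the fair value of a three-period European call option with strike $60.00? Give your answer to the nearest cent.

$25.88

Risk-neutral probability p = (1 + 0.09 − 0.9)/(1.5 − 0.9) = 0.1900/0.6000 = 0.3167
Terminal stock prices: S_uuu = 236.2, S_uud = 141.8, S_udd = 85.05, S_ddd = 51.03
Terminal payoffs (S − K): max(176.2, 0) = 176.2, max(81.75, 0) = 81.75, max(25.05, 0) = 25.05, max(-8.97, 0) = 0
Node uu (S = 157.5): V_uu = 1/1.09·[0.3167·176.2500 + 0.6833·81.7500] = 102.4541
Node ud (S = 94.5): V_ud = 1/1.09·[0.3167·81.7500 + 0.6833·25.0500] = 39.4541
Node dd (S = 56.7): V_dd = 1/1.09·[0.3167·25.0500 + 0.6833·0.0000] = 7.2775
Node u (S = 105): V_u = 1/1.09·[0.3167·102.4541 + 0.6833·39.4541] = 54.4992
Node d (S = 63): V_d = 1/1.09·[0.3167·39.4541 + 0.6833·7.2775] = 16.0246
Node 0 (S = 70): V_0 = 1/1.09·[0.3167·54.4992 + 0.6833·16.0246] = 25.8791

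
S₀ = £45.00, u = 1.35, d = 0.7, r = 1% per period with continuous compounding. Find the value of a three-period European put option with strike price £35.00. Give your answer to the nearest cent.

£4.70

Risk-neutral probability p = (e^0.01 − 0.7)/(1.35 − 0.7) = 0.3101/0.6500 = 0.4770
Terminal stock prices: S_uuu = 110.7, S_uud = 57.41, S_udd = 29.77, S_ddd = 15.43
Terminal payoffs (K − S): max(-75.72, 0) = 0, max(-22.41, 0) = 0, max(5.233, 0) = 5.233, max(19.57, 0) = 19.57
Node uu (S = 82.01): V_uu = e^(−0.01)·[0.4770·0.0000 + 0.5230·0.0000] = 0.0000
Node ud (S = 42.53): V_ud = e^(−0.01)·[0.4770·0.0000 + 0.5230·5.2325] = 2.7094
Node dd (S = 22.05): V_dd = e^(−0.01)·[0.4770·5.2325 + 0.5230·19.5650] = 12.6017
Node u (S = 60.75): V_u = e^(−0.01)·[0.4770·0.0000 + 0.5230·2.7094] = 1.4029
Node d (S = 31.5): V_d = e^(−0.01)·[0.4770·2.7094 + 0.5230·12.6017] = 7.8046
Node 0 (S = 45): V_0 = e^(−0.01)·[0.4770·1.4029 + 0.5230·7.8046] = 4.7037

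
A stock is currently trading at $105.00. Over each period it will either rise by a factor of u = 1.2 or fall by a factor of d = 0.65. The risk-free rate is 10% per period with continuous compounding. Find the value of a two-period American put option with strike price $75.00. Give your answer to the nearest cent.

Risk-neutral probability p = (e^0.1 − 0.65)/(1.2 − 0.65) = 0.4552/0.5500 = 0.8276
Terminal stock prices: S_uu = 151.2, S_ud = 81.9, S_dd = 44.36
Terminal payoffs (K − S): max(-76.2, 0) = 0, max(-6.9, 0) = 0, max(30.64, 0) = 30.64
Node u (S = 126): continuation = e^(−0.1)·[0.8276·0.0000 + 0.1724·0.0000] = 0.0000; exercise value = 0.0000 ≤ continuation, so V_u = 0.0000
Node d (S = 68.25): continuation = e^(−0.1)·[0.8276·0.0000 + 0.1724·30.6375] = 4.7797; exercise value = 6.7500 > continuation, so V_d = 6.7500 (exercise)
Node 0 (S = 105): continuation = e^(−0.1)·[0.8276·0.0000 + 0.1724·6.7500] = 1.0531; exercise value = 0.0000 ≤ continuation, so V_0 = 1.0531

$1.05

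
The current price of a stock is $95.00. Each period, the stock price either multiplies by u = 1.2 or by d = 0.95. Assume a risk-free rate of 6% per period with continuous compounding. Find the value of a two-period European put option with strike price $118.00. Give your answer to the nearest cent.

Risk-neutral probability p = (e^0.06 − 0.95)/(1.2 − 0.95) = 0.1118/0.2500 = 0.4473
Terminal stock prices: S_uu = 136.8, S_ud = 108.3, S_dd = 85.74
Terminal payoffs (K − S): max(-18.8, 0) = 0, max(9.7, 0) = 9.7, max(32.26, 0) = 32.26
Node u (S = 114): V_u = e^(−0.06)·[0.4473·0.0000 + 0.5527·9.7000] = 5.0486
Node d (S = 90.25): V_d = e^(−0.06)·[0.4473·9.7000 + 0.5527·32.2625] = 20.8782
Node 0 (S = 95): V_0 = e^(−0.06)·[0.4473·5.0486 + 0.5527·20.8782] = 12.9934

$12.99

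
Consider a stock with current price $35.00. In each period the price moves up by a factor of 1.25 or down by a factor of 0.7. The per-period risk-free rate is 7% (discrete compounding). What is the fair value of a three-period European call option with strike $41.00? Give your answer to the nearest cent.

Risk-neutral probability p = (1 + 0.07 − 0.7)/(1.25 − 0.7) = 0.3700/0.5500 = 0.6727
Terminal stock prices: S_uuu = 68.36, S_uud = 38.28, S_udd = 21.44, S_ddd = 12
Terminal payoffs (S − K): max(27.36, 0) = 27.36, max(-2.719, 0) = 0, max(-19.56, 0) = 0, max(-29, 0) = 0
Node uu (S = 54.69): V_uu = 1/1.07·[0.6727·27.3594 + 0.3273·0.0000] = 17.2013
Node ud (S = 30.62): V_ud = 1/1.07·[0.6727·0.0000 + 0.3273·0.0000] = 0.0000
Node dd (S = 17.15): V_dd = 1/1.07·[0.6727·0.0000 + 0.3273·0.0000] = 0.0000
Node u (S = 43.75): V_u = 1/1.07·[0.6727·17.2013 + 0.3273·0.0000] = 10.8148
Node d (S = 24.5): V_d = 1/1.07·[0.6727·0.0000 + 0.3273·0.0000] = 0.0000
Node 0 (S = 35): V_0 = 1/1.07·[0.6727·10.8148 + 0.3273·0.0000] = 6.7994

$6.80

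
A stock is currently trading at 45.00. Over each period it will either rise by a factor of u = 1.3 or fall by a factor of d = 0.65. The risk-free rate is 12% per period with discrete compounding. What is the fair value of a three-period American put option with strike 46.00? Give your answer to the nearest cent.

5.41

Risk-neutral probability p = (1 + 0.12 − 0.65)/(1.3 − 0.65) = 0.4700/0.6500 = 0.7231
Terminal stock prices: S_uuu = 98.87, S_uud = 49.43, S_udd = 24.72, S_ddd = 12.36
Terminal payoffs (K − S): max(-52.87, 0) = 0, max(-3.433, 0) = 0, max(21.28, 0) = 21.28, max(33.64, 0) = 33.64
Node uu (S = 76.05): continuation = 1/1.12·[0.7231·0.0000 + 0.2769·0.0000] = 0.0000; exercise value = 0.0000 ≤ continuation, so V_uu = 0.0000
Node ud (S = 38.02): continuation = 1/1.12·[0.7231·0.0000 + 0.2769·21.2837] = 5.2625; exercise value = 7.9750 > continuation, so V_ud = 7.9750 (exercise)
Node dd (S = 19.01): continuation = 1/1.12·[0.7231·21.2837 + 0.2769·33.6419] = 22.0589; exercise value = 26.9875 > continuation, so V_dd = 26.9875 (exercise)
Node u (S = 58.5): continuation = 1/1.12·[0.7231·0.0000 + 0.2769·7.9750] = 1.9718; exercise value = 0.0000 ≤ continuation, so V_u = 1.9718
Node d (S = 29.25): continuation = 1/1.12·[0.7231·7.9750 + 0.2769·26.9875] = 11.8214; exercise value = 16.7500 > continuation, so V_d = 16.7500 (exercise)
Node 0 (S = 45): continuation = 1/1.12·[0.7231·1.9718 + 0.2769·16.7500] = 5.4145; exercise value = 1.0000 ≤ continuation, so V_0 = 5.4145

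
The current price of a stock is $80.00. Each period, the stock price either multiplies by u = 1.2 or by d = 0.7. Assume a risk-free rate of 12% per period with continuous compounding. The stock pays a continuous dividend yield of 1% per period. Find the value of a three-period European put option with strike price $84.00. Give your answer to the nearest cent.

$2.81

Per-period risk-free factor R = e^0.12 = 1.1275; dividend-adjusted growth = e^(0.12−0.01) = 1.1163.
Risk-neutral probability p = (1.1163 − 0.7)/(1.2 − 0.7) = 0.4163/0.5000 = 0.8326
Terminal stock prices: S_uuu = 138.2, S_uud = 80.64, S_udd = 47.04, S_ddd = 27.44
Terminal payoffs (K − S): max(-54.24, 0) = 0, max(3.36, 0) = 3.36, max(36.96, 0) = 36.96, max(56.56, 0) = 56.56
Node uu (S = 115.2): V_uu = e^(−0.12)·[0.8326·0.0000 + 0.1674·3.3600] = 0.4990
Node ud (S = 67.2): V_ud = e^(−0.12)·[0.8326·3.3600 + 0.1674·36.9600] = 7.9700
Node dd (S = 39.2): V_dd = e^(−0.12)·[0.8326·36.9600 + 0.1674·56.5600] = 35.6914
Node u (S = 96): V_u = e^(−0.12)·[0.8326·0.4990 + 0.1674·7.9700] = 1.5521
Node d (S = 56): V_d = e^(−0.12)·[0.8326·7.9700 + 0.1674·35.6914] = 11.1856
Node 0 (S = 80): V_0 = e^(−0.12)·[0.8326·1.5521 + 0.1674·11.1856] = 2.8072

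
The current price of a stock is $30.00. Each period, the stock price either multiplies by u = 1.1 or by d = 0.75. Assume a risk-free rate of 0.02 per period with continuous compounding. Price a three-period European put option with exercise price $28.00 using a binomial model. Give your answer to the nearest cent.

Risk-neutral probability p = (e^0.02 − 0.75)/(1.1 − 0.75) = 0.2702/0.3500 = 0.7720
Terminal stock prices: S_uuu = 39.93, S_uud = 27.23, S_udd = 18.56, S_ddd = 12.66
Terminal payoffs (K − S): max(-11.93, 0) = 0, max(0.775, 0) = 0.775, max(9.438, 0) = 9.438, max(15.34, 0) = 15.34
Node uu (S = 36.3): V_uu = e^(−0.02)·[0.7720·0.0000 + 0.2280·0.7750] = 0.1732
Node ud (S = 24.75): V_ud = e^(−0.02)·[0.7720·0.7750 + 0.2280·9.4375] = 2.6956
Node dd (S = 16.88): V_dd = e^(−0.02)·[0.7720·9.4375 + 0.2280·15.3438] = 10.5706
Node u (S = 33): V_u = e^(−0.02)·[0.7720·0.1732 + 0.2280·2.6956] = 0.7335
Node d (S = 22.5): V_d = e^(−0.02)·[0.7720·2.6956 + 0.2280·10.5706] = 4.4021
Node 0 (S = 30): V_0 = e^(−0.02)·[0.7720·0.7335 + 0.2280·4.4021] = 1.5388

$1.54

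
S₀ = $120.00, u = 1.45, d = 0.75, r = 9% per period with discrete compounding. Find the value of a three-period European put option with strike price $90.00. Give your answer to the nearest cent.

Risk-neutral probability p = (1 + 0.09 − 0.75)/(1.45 − 0.75) = 0.3400/0.7000 = 0.4857
Terminal stock prices: S_uuu = 365.8, S_uud = 189.2, S_udd = 97.88, S_ddd = 50.62
Terminal payoffs (K − S): max(-275.8, 0) = 0, max(-99.23, 0) = 0, max(-7.875, 0) = 0, max(39.38, 0) = 39.38
Node uu (S = 252.3): V_uu = 1/1.09·[0.4857·0.0000 + 0.5143·0.0000] = 0.0000
Node ud (S = 130.5): V_ud = 1/1.09·[0.4857·0.0000 + 0.5143·0.0000] = 0.0000
Node dd (S = 67.5): V_dd = 1/1.09·[0.4857·0.0000 + 0.5143·39.3750] = 18.5780
Node u (S = 174): V_u = 1/1.09·[0.4857·0.0000 + 0.5143·0.0000] = 0.0000
Node d (S = 90): V_d = 1/1.09·[0.4857·0.0000 + 0.5143·18.5780] = 8.7655
Node 0 (S = 120): V_0 = 1/1.09·[0.4857·0.0000 + 0.5143·8.7655] = 4.1358

$4.14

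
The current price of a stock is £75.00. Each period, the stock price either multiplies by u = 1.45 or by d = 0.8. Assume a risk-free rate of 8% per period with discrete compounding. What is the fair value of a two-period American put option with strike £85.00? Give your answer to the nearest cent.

Risk-neutral probability p = (1 + 0.08 − 0.8)/(1.45 − 0.8) = 0.2800/0.6500 = 0.4308
Terminal stock prices: S_uu = 157.7, S_ud = 87, S_dd = 48
Terminal payoffs (K − S): max(-72.69, 0) = 0, max(-2, 0) = 0, max(37, 0) = 37
Node u (S = 108.8): continuation = 1/1.08·[0.4308·0.0000 + 0.5692·0.0000] = 0.0000; exercise value = 0.0000 ≤ continuation, so V_u = 0.0000
Node d (S = 60): continuation = 1/1.08·[0.4308·0.0000 + 0.5692·37.0000] = 19.5014; exercise value = 25.0000 > continuation, so V_d = 25.0000 (exercise)
Node 0 (S = 75): continuation = 1/1.08·[0.4308·0.0000 + 0.5692·25.0000] = 13.1766; exercise value = 10.0000 ≤ continuation, so V_0 = 13.1766

£13.18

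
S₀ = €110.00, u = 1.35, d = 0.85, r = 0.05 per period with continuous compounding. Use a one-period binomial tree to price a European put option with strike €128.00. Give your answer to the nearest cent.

€19.61

Risk-neutral probability p = (e^0.05 − 0.85)/(1.35 − 0.85) = 0.2013/0.5000 = 0.4025
Terminal stock prices: S_u = 148.5, S_d = 93.5
Terminal payoffs (K − S): max(-20.5, 0) = 0, max(34.5, 0) = 34.5
Node 0 (S = 110): V_0 = e^(−0.05)·[0.4025·0.0000 + 0.5975·34.5000] = 19.6070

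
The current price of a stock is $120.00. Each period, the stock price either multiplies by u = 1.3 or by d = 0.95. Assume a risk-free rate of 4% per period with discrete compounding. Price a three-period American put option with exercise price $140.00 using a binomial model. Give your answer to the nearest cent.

$20.00

Risk-neutral probability p = (1 + 0.04 − 0.95)/(1.3 − 0.95) = 0.0900/0.3500 = 0.2571
Terminal stock prices: S_uuu = 263.6, S_uud = 192.7, S_udd = 140.8, S_ddd = 102.9
Terminal payoffs (K − S): max(-123.6, 0) = 0, max(-52.66, 0) = 0, max(-0.79, 0) = 0, max(37.12, 0) = 37.12
Node uu (S = 202.8): continuation = 1/1.04·[0.2571·0.0000 + 0.7429·0.0000] = 0.0000; exercise value = 0.0000 ≤ continuation, so V_uu = 0.0000
Node ud (S = 148.2): continuation = 1/1.04·[0.2571·0.0000 + 0.7429·0.0000] = 0.0000; exercise value = 0.0000 ≤ continuation, so V_ud = 0.0000
Node dd (S = 108.3): continuation = 1/1.04·[0.2571·0.0000 + 0.7429·37.1150] = 26.5107; exercise value = 31.7000 > continuation, so V_dd = 31.7000 (exercise)
Node u (S = 156): continuation = 1/1.04·[0.2571·0.0000 + 0.7429·0.0000] = 0.0000; exercise value = 0.0000 ≤ continuation, so V_u = 0.0000
Node d (S = 114): continuation = 1/1.04·[0.2571·0.0000 + 0.7429·31.7000] = 22.6429; exercise value = 26.0000 > continuation, so V_d = 26.0000 (exercise)
Node 0 (S = 120): continuation = 1/1.04·[0.2571·0.0000 + 0.7429·26.0000] = 18.5714; exercise value = 20.0000 > continuation, so V_0 = 20.0000 (exercise)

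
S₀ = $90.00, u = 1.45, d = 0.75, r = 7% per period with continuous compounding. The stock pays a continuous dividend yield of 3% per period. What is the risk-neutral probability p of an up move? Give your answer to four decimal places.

Per-period risk-free factor R = e^0.07 = 1.0725; dividend-adjusted growth = e^(0.07−0.03) = 1.0408.
Risk-neutral probability p = (1.0408 − 0.75)/(1.45 − 0.75) = 0.2908/0.7000 = 0.4154

p = 0.4154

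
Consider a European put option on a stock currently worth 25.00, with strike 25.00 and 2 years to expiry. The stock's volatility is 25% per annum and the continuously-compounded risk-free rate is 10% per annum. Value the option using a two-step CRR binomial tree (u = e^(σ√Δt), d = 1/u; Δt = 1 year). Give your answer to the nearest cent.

1.01

CRR parameters: u = e^(σ√Δt) = e^(0.25·√1) = 1.2840, d = 1/u = 0.7788
Per-period rate: rΔt = 0.1·1 = 0.1, so R = e^0.1 = 1.1052
Risk-neutral probability p = (e^0.1 − 0.7788)/(1.2840 − 0.7788) = 0.3264/0.5052 = 0.6460
Terminal stock prices: S_uu = 41.22, S_ud = 25, S_dd = 15.16
Terminal payoffs (K − S): max(-16.22, 0) = 0, max(0, 0) = 0, max(9.837, 0) = 9.837
Node u (S = 32.1): V_u = e^(−0.1)·[0.6460·0.0000 + 0.3540·0.0000] = 0.0000
Node d (S = 19.47): V_d = e^(−0.1)·[0.6460·0.0000 + 0.3540·9.8367] = 3.1509
Node 0 (S = 25): V_0 = e^(−0.1)·[0.6460·0.0000 + 0.3540·3.1509] = 1.0093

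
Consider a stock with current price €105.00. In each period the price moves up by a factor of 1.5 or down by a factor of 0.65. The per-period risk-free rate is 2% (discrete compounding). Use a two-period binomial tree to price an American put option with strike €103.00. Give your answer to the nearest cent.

Risk-neutral probability p = (1 + 0.02 − 0.65)/(1.5 − 0.65) = 0.3700/0.8500 = 0.4353
Terminal stock prices: S_uu = 236.2, S_ud = 102.4, S_dd = 44.36
Terminal payoffs (K − S): max(-133.2, 0) = 0, max(0.625, 0) = 0.625, max(58.64, 0) = 58.64
Node u (S = 157.5): continuation = 1/1.02·[0.4353·0.0000 + 0.5647·0.6250] = 0.3460; exercise value = 0.0000 ≤ continuation, so V_u = 0.3460
Node d (S = 68.25): continuation = 1/1.02·[0.4353·0.6250 + 0.5647·58.6375] = 32.7304; exercise value = 34.7500 > continuation, so V_d = 34.7500 (exercise)
Node 0 (S = 105): continuation = 1/1.02·[0.4353·0.3460 + 0.5647·34.7500] = 19.3864; exercise value = 0.0000 ≤ continuation, so V_0 = 19.3864

€19.39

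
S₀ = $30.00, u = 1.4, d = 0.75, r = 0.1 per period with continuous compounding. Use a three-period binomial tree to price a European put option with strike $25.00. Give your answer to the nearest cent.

$1.20

Risk-neutral probability p = (e^0.1 − 0.75)/(1.4 − 0.75) = 0.3552/0.6500 = 0.5464
Terminal stock prices: S_uuu = 82.32, S_uud = 44.1, S_udd = 23.62, S_ddd = 12.66
Terminal payoffs (K − S): max(-57.32, 0) = 0, max(-19.1, 0) = 0, max(1.375, 0) = 1.375, max(12.34, 0) = 12.34
Node uu (S = 58.8): V_uu = e^(−0.1)·[0.5464·0.0000 + 0.4536·0.0000] = 0.0000
Node ud (S = 31.5): V_ud = e^(−0.1)·[0.5464·0.0000 + 0.4536·1.3750] = 0.5643
Node dd (S = 16.88): V_dd = e^(−0.1)·[0.5464·1.3750 + 0.4536·12.3438] = 5.7459
Node u (S = 42): V_u = e^(−0.1)·[0.5464·0.0000 + 0.4536·0.5643] = 0.2316
Node d (S = 22.5): V_d = e^(−0.1)·[0.5464·0.5643 + 0.4536·5.7459] = 2.6373
Node 0 (S = 30): V_0 = e^(−0.1)·[0.5464·0.2316 + 0.4536·2.6373] = 1.1969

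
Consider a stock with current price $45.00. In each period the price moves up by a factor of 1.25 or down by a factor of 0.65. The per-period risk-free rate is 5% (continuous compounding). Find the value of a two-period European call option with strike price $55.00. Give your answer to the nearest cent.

$6.20

Risk-neutral probability p = (e^0.05 − 0.65)/(1.25 − 0.65) = 0.4013/0.6000 = 0.6688
Terminal stock prices: S_uu = 70.31, S_ud = 36.56, S_dd = 19.01
Terminal payoffs (S − K): max(15.31, 0) = 15.31, max(-18.44, 0) = 0, max(-35.99, 0) = 0
Node u (S = 56.25): V_u = e^(−0.05)·[0.6688·15.3125 + 0.3312·0.0000] = 9.7413
Node d (S = 29.25): V_d = e^(−0.05)·[0.6688·0.0000 + 0.3312·0.0000] = 0.0000
Node 0 (S = 45): V_0 = e^(−0.05)·[0.6688·9.7413 + 0.3312·0.0000] = 6.1971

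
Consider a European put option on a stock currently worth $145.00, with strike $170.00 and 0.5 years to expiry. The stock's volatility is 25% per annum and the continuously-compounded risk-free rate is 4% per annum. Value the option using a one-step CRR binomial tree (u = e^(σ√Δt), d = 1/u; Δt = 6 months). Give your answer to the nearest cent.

CRR parameters: u = e^(σ√Δt) = e^(0.25·√0.5) = 1.1934, d = 1/u = 0.8380
Per-period rate: rΔt = 0.04·0.5 = 0.02, so R = e^0.02 = 1.0202
Risk-neutral probability p = (e^0.02 − 0.8380)/(1.1934 − 0.8380) = 0.1822/0.3554 = 0.5128
Terminal stock prices: S_u = 173, S_d = 121.5
Terminal payoffs (K − S): max(-3.038, 0) = 0, max(48.49, 0) = 48.49
Node 0 (S = 145): V_0 = e^(−0.02)·[0.5128·0.0000 + 0.4872·48.4948] = 23.1606

$23.16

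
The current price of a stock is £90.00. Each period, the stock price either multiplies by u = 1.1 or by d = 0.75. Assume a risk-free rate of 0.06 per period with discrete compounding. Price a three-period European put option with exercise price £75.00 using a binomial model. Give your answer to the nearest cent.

Risk-neutral probability p = (1 + 0.06 − 0.75)/(1.1 − 0.75) = 0.3100/0.3500 = 0.8857
Terminal stock prices: S_uuu = 119.8, S_uud = 81.68, S_udd = 55.69, S_ddd = 37.97
Terminal payoffs (K − S): max(-44.79, 0) = 0, max(-6.675, 0) = 0, max(19.31, 0) = 19.31, max(37.03, 0) = 37.03
Node uu (S = 108.9): V_uu = 1/1.06·[0.8857·0.0000 + 0.1143·0.0000] = 0.0000
Node ud (S = 74.25): V_ud = 1/1.06·[0.8857·0.0000 + 0.1143·19.3125] = 2.0822
Node dd (S = 50.62): V_dd = 1/1.06·[0.8857·19.3125 + 0.1143·37.0312] = 20.1297
Node u (S = 99): V_u = 1/1.06·[0.8857·0.0000 + 0.1143·2.0822] = 0.2245
Node d (S = 67.5): V_d = 1/1.06·[0.8857·2.0822 + 0.1143·20.1297] = 3.9102
Node 0 (S = 90): V_0 = 1/1.06·[0.8857·0.2245 + 0.1143·3.9102] = 0.6092

£0.61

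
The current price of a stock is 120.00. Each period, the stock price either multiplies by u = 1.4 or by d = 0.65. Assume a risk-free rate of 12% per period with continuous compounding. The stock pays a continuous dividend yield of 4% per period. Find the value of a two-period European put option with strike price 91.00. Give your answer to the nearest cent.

Per-period risk-free factor R = e^0.12 = 1.1275; dividend-adjusted growth = e^(0.12−0.04) = 1.0833.
Risk-neutral probability p = (1.0833 − 0.65)/(1.4 − 0.65) = 0.4333/0.7500 = 0.5777
Terminal stock prices: S_uu = 235.2, S_ud = 109.2, S_dd = 50.7
Terminal payoffs (K − S): max(-144.2, 0) = 0, max(-18.2, 0) = 0, max(40.3, 0) = 40.3
Node u (S = 168): V_u = e^(−0.12)·[0.5777·0.0000 + 0.4223·0.0000] = 0.0000
Node d (S = 78): V_d = e^(−0.12)·[0.5777·0.0000 + 0.4223·40.3000] = 15.0936
Node 0 (S = 120): V_0 = e^(−0.12)·[0.5777·0.0000 + 0.4223·15.0936] = 5.6531

5.65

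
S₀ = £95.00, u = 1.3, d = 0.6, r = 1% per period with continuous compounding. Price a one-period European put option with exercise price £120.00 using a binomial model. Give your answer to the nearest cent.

Risk-neutral probability p = (e^0.01 − 0.6)/(1.3 − 0.6) = 0.4101/0.7000 = 0.5858
Terminal stock prices: S_u = 123.5, S_d = 57
Terminal payoffs (K − S): max(-3.5, 0) = 0, max(63, 0) = 63
Node 0 (S = 95): V_0 = e^(−0.01)·[0.5858·0.0000 + 0.4142·63.0000] = 25.8358

£25.84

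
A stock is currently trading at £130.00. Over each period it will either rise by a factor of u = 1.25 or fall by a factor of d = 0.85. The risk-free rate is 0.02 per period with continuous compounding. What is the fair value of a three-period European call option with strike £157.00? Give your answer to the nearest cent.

£11.63

Risk-neutral probability p = (e^0.02 − 0.85)/(1.25 − 0.85) = 0.1702/0.4000 = 0.4255
Terminal stock prices: S_uuu = 253.9, S_uud = 172.7, S_udd = 117.4, S_ddd = 79.84
Terminal payoffs (S − K): max(96.91, 0) = 96.91, max(15.66, 0) = 15.66, max(-39.59, 0) = 0, max(-77.16, 0) = 0
Node uu (S = 203.1): V_uu = e^(−0.02)·[0.4255·96.9062 + 0.5745·15.6562] = 49.2338
Node ud (S = 138.1): V_ud = e^(−0.02)·[0.4255·15.6562 + 0.5745·0.0000] = 6.5299
Node dd (S = 93.92): V_dd = e^(−0.02)·[0.4255·0.0000 + 0.5745·0.0000] = 0.0000
Node u (S = 162.5): V_u = e^(−0.02)·[0.4255·49.2338 + 0.5745·6.5299] = 24.2114
Node d (S = 110.5): V_d = e^(−0.02)·[0.4255·6.5299 + 0.5745·0.0000] = 2.7235
Node 0 (S = 130): V_0 = e^(−0.02)·[0.4255·24.2114 + 0.5745·2.7235] = 11.6317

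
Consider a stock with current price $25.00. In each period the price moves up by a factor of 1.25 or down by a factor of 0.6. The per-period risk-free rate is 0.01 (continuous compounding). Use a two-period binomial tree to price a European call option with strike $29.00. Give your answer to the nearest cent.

Risk-neutral probability p = (e^0.01 − 0.6)/(1.25 − 0.6) = 0.4101/0.6500 = 0.6308
Terminal stock prices: S_uu = 39.06, S_ud = 18.75, S_dd = 9
Terminal payoffs (S − K): max(10.06, 0) = 10.06, max(-10.25, 0) = 0, max(-20, 0) = 0
Node u (S = 31.25): V_u = e^(−0.01)·[0.6308·10.0625 + 0.3692·0.0000] = 6.2847
Node d (S = 15): V_d = e^(−0.01)·[0.6308·0.0000 + 0.3692·0.0000] = 0.0000
Node 0 (S = 25): V_0 = e^(−0.01)·[0.6308·6.2847 + 0.3692·0.0000] = 3.9252

$3.93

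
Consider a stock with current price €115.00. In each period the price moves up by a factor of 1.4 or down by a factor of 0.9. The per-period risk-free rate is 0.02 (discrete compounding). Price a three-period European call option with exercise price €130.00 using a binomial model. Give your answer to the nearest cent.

Risk-neutral probability p = (1 + 0.02 − 0.9)/(1.4 − 0.9) = 0.1200/0.5000 = 0.2400
Terminal stock prices: S_uuu = 315.6, S_uud = 202.9, S_udd = 130.4, S_ddd = 83.84
Terminal payoffs (S − K): max(185.6, 0) = 185.6, max(72.86, 0) = 72.86, max(0.41, 0) = 0.41, max(-46.16, 0) = 0
Node uu (S = 225.4): V_uu = 1/1.02·[0.2400·185.5600 + 0.7600·72.8600] = 97.9490
Node ud (S = 144.9): V_ud = 1/1.02·[0.2400·72.8600 + 0.7600·0.4100] = 17.4490
Node dd (S = 93.15): V_dd = 1/1.02·[0.2400·0.4100 + 0.7600·0.0000] = 0.0965
Node u (S = 161): V_u = 1/1.02·[0.2400·97.9490 + 0.7600·17.4490] = 36.0481
Node d (S = 103.5): V_d = 1/1.02·[0.2400·17.4490 + 0.7600·0.0965] = 4.1775
Node 0 (S = 115): V_0 = 1/1.02·[0.2400·36.0481 + 0.7600·4.1775] = 11.5946

€11.59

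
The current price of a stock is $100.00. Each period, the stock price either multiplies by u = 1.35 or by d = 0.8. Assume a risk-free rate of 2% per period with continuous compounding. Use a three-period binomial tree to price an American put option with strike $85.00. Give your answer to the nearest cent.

Risk-neutral probability p = (e^0.02 − 0.8)/(1.35 − 0.8) = 0.2202/0.5500 = 0.4004
Terminal stock prices: S_uuu = 246, S_uud = 145.8, S_udd = 86.4, S_ddd = 51.2
Terminal payoffs (K − S): max(-161, 0) = 0, max(-60.8, 0) = 0, max(-1.4, 0) = 0, max(33.8, 0) = 33.8
Node uu (S = 182.3): continuation = e^(−0.02)·[0.4004·0.0000 + 0.5996·0.0000] = 0.0000; exercise value = 0.0000 ≤ continuation, so V_uu = 0.0000
Node ud (S = 108): continuation = e^(−0.02)·[0.4004·0.0000 + 0.5996·0.0000] = 0.0000; exercise value = 0.0000 ≤ continuation, so V_ud = 0.0000
Node dd (S = 64): continuation = e^(−0.02)·[0.4004·0.0000 + 0.5996·33.8000] = 19.8663; exercise value = 21.0000 > continuation, so V_dd = 21.0000 (exercise)
Node u (S = 135): continuation = e^(−0.02)·[0.4004·0.0000 + 0.5996·0.0000] = 0.0000; exercise value = 0.0000 ≤ continuation, so V_u = 0.0000
Node d (S = 80): continuation = e^(−0.02)·[0.4004·0.0000 + 0.5996·21.0000] = 12.3430; exercise value = 5.0000 ≤ continuation, so V_d = 12.3430
Node 0 (S = 100): continuation = e^(−0.02)·[0.4004·0.0000 + 0.5996·12.3430] = 7.2547; exercise value = 0.0000 ≤ continuation, so V_0 = 7.2547

$7.25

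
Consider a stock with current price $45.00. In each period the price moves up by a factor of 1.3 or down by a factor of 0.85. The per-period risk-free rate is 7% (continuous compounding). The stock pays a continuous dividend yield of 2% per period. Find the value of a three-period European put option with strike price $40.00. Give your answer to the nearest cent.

$1.69

Per-period risk-free factor R = e^0.07 = 1.0725; dividend-adjusted growth = e^(0.07−0.02) = 1.0513.
Risk-neutral probability p = (1.0513 − 0.85)/(1.3 − 0.85) = 0.2013/0.4500 = 0.4473
Terminal stock prices: S_uuu = 98.87, S_uud = 64.64, S_udd = 42.27, S_ddd = 27.64
Terminal payoffs (K − S): max(-58.87, 0) = 0, max(-24.64, 0) = 0, max(-2.266, 0) = 0, max(12.36, 0) = 12.36
Node uu (S = 76.05): V_uu = e^(−0.07)·[0.4473·0.0000 + 0.5527·0.0000] = 0.0000
Node ud (S = 49.73): V_ud = e^(−0.07)·[0.4473·0.0000 + 0.5527·0.0000] = 0.0000
Node dd (S = 32.51): V_dd = e^(−0.07)·[0.4473·0.0000 + 0.5527·12.3644] = 6.3721
Node u (S = 58.5): V_u = e^(−0.07)·[0.4473·0.0000 + 0.5527·0.0000] = 0.0000
Node d (S = 38.25): V_d = e^(−0.07)·[0.4473·0.0000 + 0.5527·6.3721] = 3.2840
Node 0 (S = 45): V_0 = e^(−0.07)·[0.4473·0.0000 + 0.5527·3.2840] = 1.6924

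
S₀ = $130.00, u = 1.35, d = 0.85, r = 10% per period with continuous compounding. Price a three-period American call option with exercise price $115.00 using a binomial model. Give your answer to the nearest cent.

$47.86

Risk-neutral probability p = (e^0.1 − 0.85)/(1.35 − 0.85) = 0.2552/0.5000 = 0.5103
Terminal stock prices: S_uuu = 319.8, S_uud = 201.4, S_udd = 126.8, S_ddd = 79.84
Terminal payoffs (S − K): max(204.8, 0) = 204.8, max(86.39, 0) = 86.39, max(11.8, 0) = 11.8, max(-35.16, 0) = 0
Node uu (S = 236.9): continuation = e^(−0.1)·[0.5103·204.8488 + 0.4897·86.3863] = 132.8687; exercise value = 121.9250 ≤ continuation, so V_uu = 132.8687
Node ud (S = 149.2): continuation = e^(−0.1)·[0.5103·86.3863 + 0.4897·11.7987] = 45.1187; exercise value = 34.1750 ≤ continuation, so V_ud = 45.1187
Node dd (S = 93.92): continuation = e^(−0.1)·[0.5103·11.7987 + 0.4897·0.0000] = 5.4484; exercise value = 0.0000 ≤ continuation, so V_dd = 5.4484
Node u (S = 175.5): continuation = e^(−0.1)·[0.5103·132.8687 + 0.4897·45.1187] = 81.3460; exercise value = 60.5000 ≤ continuation, so V_u = 81.3460
Node d (S = 110.5): continuation = e^(−0.1)·[0.5103·45.1187 + 0.4897·5.4484] = 23.2487; exercise value = 0.0000 ≤ continuation, so V_d = 23.2487
Node 0 (S = 130): continuation = e^(−0.1)·[0.5103·81.3460 + 0.4897·23.2487] = 47.8642; exercise value = 15.0000 ≤ continuation, so V_0 = 47.8642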